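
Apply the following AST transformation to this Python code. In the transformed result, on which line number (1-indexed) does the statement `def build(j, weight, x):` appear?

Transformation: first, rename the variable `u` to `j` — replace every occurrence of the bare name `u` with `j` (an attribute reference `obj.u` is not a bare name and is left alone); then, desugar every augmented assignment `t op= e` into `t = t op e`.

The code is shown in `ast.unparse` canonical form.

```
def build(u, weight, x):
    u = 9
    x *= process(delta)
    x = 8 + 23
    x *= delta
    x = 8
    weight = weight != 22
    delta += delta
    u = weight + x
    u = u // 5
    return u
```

Transformed code:
def build(j, weight, x):
    j = 9
    x = x * process(delta)
    x = 8 + 23
    x = x * delta
    x = 8
    weight = weight != 22
    delta = delta + delta
    j = weight + x
    j = j // 5
    return j

1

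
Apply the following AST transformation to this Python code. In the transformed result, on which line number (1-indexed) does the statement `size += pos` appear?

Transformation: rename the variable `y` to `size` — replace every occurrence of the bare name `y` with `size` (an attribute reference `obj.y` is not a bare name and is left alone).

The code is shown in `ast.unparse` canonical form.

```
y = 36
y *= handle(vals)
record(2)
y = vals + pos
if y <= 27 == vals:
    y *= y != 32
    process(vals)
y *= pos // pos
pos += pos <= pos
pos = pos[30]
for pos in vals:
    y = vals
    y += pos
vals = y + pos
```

Transformed code:
size = 36
size *= handle(vals)
record(2)
size = vals + pos
if size <= 27 == vals:
    size *= size != 32
    process(vals)
size *= pos // pos
pos += pos <= pos
pos = pos[30]
for pos in vals:
    size = vals
    size += pos
vals = size + pos

13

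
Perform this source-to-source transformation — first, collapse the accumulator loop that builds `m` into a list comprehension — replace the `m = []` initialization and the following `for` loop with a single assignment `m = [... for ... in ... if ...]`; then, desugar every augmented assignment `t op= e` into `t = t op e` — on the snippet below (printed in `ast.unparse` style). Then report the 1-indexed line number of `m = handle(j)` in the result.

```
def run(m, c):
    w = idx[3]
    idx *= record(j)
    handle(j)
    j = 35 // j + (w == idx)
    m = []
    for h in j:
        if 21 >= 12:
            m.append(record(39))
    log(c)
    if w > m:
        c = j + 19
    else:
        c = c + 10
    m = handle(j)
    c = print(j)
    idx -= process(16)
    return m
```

Transformed code:
def run(m, c):
    w = idx[3]
    idx = idx * record(j)
    handle(j)
    j = 35 // j + (w == idx)
    m = [record(39) for h in j if 21 >= 12]
    log(c)
    if w > m:
        c = j + 19
    else:
        c = c + 10
    m = handle(j)
    c = print(j)
    idx = idx - process(16)
    return m

12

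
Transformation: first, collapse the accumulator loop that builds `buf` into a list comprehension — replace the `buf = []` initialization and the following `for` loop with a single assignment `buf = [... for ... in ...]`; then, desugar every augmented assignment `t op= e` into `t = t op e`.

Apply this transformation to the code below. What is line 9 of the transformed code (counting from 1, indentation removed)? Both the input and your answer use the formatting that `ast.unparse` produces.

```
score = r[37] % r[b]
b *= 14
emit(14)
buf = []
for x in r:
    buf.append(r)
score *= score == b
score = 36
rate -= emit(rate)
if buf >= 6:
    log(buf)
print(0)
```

Transformed code:
score = r[37] % r[b]
b = b * 14
emit(14)
buf = [r for x in r]
score = score * (score == b)
score = 36
rate = rate - emit(rate)
if buf >= 6:
    log(buf)
print(0)

log(buf)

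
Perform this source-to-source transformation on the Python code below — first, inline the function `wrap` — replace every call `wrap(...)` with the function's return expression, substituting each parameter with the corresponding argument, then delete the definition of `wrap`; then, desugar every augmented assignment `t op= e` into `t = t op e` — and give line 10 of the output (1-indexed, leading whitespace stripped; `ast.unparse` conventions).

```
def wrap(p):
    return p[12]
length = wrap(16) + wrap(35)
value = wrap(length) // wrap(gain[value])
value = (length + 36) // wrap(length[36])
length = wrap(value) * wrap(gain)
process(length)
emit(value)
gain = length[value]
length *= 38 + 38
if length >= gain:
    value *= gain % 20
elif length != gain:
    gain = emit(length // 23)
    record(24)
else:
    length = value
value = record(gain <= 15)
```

Transformed code:
length = 16[12] + 35[12]
value = length[12] // gain[value][12]
value = (length + 36) // length[36][12]
length = value[12] * gain[12]
process(length)
emit(value)
gain = length[value]
length = length * (38 + 38)
if length >= gain:
    value = value * (gain % 20)
elif length != gain:
    gain = emit(length // 23)
    record(24)
else:
    length = value
value = record(gain <= 15)

value = value * (gain % 20)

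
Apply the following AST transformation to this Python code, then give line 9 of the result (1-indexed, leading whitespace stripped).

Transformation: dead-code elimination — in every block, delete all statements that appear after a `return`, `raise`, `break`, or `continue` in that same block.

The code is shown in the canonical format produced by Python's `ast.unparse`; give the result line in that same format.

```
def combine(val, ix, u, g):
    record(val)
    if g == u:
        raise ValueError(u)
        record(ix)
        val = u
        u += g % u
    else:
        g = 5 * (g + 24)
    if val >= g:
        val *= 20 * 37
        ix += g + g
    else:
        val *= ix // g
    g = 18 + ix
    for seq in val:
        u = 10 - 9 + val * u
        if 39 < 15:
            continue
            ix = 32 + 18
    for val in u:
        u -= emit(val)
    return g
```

ix += g + g

Transformed code:
def combine(val, ix, u, g):
    record(val)
    if g == u:
        raise ValueError(u)
    else:
        g = 5 * (g + 24)
    if val >= g:
        val *= 20 * 37
        ix += g + g
    else:
        val *= ix // g
    g = 18 + ix
    for seq in val:
        u = 10 - 9 + val * u
        if 39 < 15:
            continue
    for val in u:
        u -= emit(val)
    return g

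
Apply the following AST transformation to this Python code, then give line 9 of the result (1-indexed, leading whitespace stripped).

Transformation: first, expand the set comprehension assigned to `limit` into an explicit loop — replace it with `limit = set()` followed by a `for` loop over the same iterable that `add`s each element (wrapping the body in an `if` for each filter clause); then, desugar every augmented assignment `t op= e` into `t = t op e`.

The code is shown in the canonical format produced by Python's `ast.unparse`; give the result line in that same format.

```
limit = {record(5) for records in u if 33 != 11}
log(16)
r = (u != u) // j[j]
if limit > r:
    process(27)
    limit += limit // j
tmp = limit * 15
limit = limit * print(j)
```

limit = limit + limit // j

Transformed code:
limit = set()
for records in u:
    if 33 != 11:
        limit.add(record(5))
log(16)
r = (u != u) // j[j]
if limit > r:
    process(27)
    limit = limit + limit // j
tmp = limit * 15
limit = limit * print(j)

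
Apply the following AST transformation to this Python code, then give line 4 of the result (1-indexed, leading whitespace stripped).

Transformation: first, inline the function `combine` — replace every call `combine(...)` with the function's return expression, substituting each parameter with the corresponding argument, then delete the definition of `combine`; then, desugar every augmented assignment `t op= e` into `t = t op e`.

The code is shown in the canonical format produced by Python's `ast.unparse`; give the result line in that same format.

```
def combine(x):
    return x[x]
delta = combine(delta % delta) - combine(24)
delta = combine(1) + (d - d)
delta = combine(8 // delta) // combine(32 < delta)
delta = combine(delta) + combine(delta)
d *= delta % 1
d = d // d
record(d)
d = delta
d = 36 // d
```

Transformed code:
delta = (delta % delta)[delta % delta] - 24[24]
delta = 1[1] + (d - d)
delta = (8 // delta)[8 // delta] // (32 < delta)[32 < delta]
delta = delta[delta] + delta[delta]
d = d * (delta % 1)
d = d // d
record(d)
d = delta
d = 36 // d

delta = delta[delta] + delta[delta]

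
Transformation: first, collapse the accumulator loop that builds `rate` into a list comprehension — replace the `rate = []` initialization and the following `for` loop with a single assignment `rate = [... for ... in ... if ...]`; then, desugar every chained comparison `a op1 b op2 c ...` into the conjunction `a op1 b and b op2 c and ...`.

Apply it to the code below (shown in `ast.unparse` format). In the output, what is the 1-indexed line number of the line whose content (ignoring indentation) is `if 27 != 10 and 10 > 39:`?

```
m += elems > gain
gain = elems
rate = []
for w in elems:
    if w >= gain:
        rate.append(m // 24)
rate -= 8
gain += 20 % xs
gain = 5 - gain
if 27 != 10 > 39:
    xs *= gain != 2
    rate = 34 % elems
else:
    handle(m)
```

7

Transformed code:
m += elems > gain
gain = elems
rate = [m // 24 for w in elems if w >= gain]
rate -= 8
gain += 20 % xs
gain = 5 - gain
if 27 != 10 and 10 > 39:
    xs *= gain != 2
    rate = 34 % elems
else:
    handle(m)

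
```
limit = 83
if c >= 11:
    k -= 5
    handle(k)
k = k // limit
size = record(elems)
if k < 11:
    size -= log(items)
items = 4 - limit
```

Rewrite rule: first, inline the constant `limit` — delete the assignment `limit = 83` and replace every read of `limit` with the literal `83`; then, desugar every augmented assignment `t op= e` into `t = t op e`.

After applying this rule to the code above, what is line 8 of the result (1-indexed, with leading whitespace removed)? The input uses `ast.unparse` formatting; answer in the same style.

Transformed code:
if c >= 11:
    k = k - 5
    handle(k)
k = k // 83
size = record(elems)
if k < 11:
    size = size - log(items)
items = 4 - 83

items = 4 - 83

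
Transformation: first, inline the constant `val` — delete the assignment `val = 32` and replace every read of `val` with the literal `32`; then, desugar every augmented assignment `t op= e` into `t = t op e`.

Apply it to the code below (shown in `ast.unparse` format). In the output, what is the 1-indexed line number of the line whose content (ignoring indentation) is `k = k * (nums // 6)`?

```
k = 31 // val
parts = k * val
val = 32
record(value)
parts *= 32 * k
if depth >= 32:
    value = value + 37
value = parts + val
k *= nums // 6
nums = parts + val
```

Transformed code:
k = 31 // 32
parts = k * 32
record(value)
parts = parts * (32 * k)
if depth >= 32:
    value = value + 37
value = parts + 32
k = k * (nums // 6)
nums = parts + 32

8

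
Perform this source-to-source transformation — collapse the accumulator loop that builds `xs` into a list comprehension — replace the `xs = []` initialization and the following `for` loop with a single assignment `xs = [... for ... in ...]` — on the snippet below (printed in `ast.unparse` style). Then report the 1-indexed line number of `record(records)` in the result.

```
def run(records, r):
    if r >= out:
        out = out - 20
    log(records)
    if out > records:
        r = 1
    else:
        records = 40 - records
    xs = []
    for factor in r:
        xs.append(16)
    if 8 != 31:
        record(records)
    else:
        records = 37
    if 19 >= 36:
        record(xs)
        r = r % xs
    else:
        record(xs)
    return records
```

Transformed code:
def run(records, r):
    if r >= out:
        out = out - 20
    log(records)
    if out > records:
        r = 1
    else:
        records = 40 - records
    xs = [16 for factor in r]
    if 8 != 31:
        record(records)
    else:
        records = 37
    if 19 >= 36:
        record(xs)
        r = r % xs
    else:
        record(xs)
    return records

11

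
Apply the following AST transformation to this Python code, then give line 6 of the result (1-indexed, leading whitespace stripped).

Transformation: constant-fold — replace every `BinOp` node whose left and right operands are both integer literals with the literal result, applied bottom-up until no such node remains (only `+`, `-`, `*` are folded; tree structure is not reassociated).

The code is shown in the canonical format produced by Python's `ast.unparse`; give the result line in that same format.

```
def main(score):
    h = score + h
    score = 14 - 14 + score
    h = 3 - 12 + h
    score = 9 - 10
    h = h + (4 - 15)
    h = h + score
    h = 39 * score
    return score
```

Transformed code:
def main(score):
    h = score + h
    score = 0 + score
    h = -9 + h
    score = -1
    h = h + -11
    h = h + score
    h = 39 * score
    return score

h = h + -11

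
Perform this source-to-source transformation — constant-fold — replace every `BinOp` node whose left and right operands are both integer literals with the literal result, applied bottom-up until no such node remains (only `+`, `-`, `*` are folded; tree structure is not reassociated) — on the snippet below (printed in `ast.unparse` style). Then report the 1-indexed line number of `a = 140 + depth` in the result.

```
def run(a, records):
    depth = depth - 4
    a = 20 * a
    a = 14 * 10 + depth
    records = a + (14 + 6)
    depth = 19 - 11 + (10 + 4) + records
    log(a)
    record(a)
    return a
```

Transformed code:
def run(a, records):
    depth = depth - 4
    a = 20 * a
    a = 140 + depth
    records = a + 20
    depth = 22 + records
    log(a)
    record(a)
    return a

4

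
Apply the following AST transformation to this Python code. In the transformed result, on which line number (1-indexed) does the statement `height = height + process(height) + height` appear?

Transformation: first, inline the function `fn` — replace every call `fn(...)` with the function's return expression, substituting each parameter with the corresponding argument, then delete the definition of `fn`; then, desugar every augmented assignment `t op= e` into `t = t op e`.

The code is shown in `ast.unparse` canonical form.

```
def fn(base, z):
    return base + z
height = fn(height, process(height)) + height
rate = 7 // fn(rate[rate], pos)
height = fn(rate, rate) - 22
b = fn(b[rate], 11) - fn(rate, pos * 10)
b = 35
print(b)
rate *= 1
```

Transformed code:
height = height + process(height) + height
rate = 7 // (rate[rate] + pos)
height = rate + rate - 22
b = b[rate] + 11 - (rate + pos * 10)
b = 35
print(b)
rate = rate * 1

1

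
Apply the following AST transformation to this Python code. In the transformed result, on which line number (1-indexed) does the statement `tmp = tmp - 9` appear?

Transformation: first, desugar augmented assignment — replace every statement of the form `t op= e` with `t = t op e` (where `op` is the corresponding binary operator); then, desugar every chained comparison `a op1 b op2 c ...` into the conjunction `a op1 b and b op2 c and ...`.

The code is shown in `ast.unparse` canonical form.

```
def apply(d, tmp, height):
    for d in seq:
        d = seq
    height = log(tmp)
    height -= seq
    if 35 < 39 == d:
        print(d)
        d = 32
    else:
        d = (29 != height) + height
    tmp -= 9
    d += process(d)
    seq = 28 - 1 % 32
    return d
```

11

Transformed code:
def apply(d, tmp, height):
    for d in seq:
        d = seq
    height = log(tmp)
    height = height - seq
    if 35 < 39 and 39 == d:
        print(d)
        d = 32
    else:
        d = (29 != height) + height
    tmp = tmp - 9
    d = d + process(d)
    seq = 28 - 1 % 32
    return d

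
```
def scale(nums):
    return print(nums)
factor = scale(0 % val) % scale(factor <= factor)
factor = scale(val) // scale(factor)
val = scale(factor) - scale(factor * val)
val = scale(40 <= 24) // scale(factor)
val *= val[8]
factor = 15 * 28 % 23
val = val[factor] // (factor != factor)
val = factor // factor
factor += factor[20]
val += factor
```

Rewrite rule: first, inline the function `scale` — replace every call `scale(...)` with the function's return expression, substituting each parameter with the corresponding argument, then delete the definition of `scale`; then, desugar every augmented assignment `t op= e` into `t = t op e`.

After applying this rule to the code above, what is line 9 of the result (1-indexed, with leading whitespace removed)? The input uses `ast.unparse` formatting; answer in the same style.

factor = factor + factor[20]

Transformed code:
factor = print(0 % val) % print(factor <= factor)
factor = print(val) // print(factor)
val = print(factor) - print(factor * val)
val = print(40 <= 24) // print(factor)
val = val * val[8]
factor = 15 * 28 % 23
val = val[factor] // (factor != factor)
val = factor // factor
factor = factor + factor[20]
val = val + factor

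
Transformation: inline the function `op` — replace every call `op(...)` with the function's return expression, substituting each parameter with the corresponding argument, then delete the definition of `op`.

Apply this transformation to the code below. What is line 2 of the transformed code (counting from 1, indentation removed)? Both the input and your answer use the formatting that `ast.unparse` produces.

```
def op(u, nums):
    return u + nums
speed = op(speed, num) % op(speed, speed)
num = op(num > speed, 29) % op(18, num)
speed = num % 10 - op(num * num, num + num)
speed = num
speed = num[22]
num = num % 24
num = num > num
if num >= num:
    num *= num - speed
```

num = ((num > speed) + 29) % (18 + num)

Transformed code:
speed = (speed + num) % (speed + speed)
num = ((num > speed) + 29) % (18 + num)
speed = num % 10 - (num * num + (num + num))
speed = num
speed = num[22]
num = num % 24
num = num > num
if num >= num:
    num *= num - speed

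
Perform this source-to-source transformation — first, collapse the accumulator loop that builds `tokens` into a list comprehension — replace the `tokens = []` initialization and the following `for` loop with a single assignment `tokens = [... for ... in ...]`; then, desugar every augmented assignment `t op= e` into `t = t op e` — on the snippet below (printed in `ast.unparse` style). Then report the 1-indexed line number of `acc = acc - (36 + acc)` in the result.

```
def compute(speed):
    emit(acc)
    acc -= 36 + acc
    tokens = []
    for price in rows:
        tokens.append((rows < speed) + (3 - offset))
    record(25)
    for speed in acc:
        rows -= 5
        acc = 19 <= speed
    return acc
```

Transformed code:
def compute(speed):
    emit(acc)
    acc = acc - (36 + acc)
    tokens = [(rows < speed) + (3 - offset) for price in rows]
    record(25)
    for speed in acc:
        rows = rows - 5
        acc = 19 <= speed
    return acc

3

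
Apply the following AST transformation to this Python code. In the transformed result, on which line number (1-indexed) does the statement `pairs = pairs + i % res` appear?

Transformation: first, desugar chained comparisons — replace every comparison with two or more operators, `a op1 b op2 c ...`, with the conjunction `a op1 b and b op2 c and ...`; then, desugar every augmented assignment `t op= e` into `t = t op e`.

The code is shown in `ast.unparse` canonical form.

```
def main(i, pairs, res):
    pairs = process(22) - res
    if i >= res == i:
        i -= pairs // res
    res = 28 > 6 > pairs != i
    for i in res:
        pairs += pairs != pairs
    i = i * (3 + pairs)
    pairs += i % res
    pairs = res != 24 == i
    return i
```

9

Transformed code:
def main(i, pairs, res):
    pairs = process(22) - res
    if i >= res and res == i:
        i = i - pairs // res
    res = 28 > 6 and 6 > pairs and (pairs != i)
    for i in res:
        pairs = pairs + (pairs != pairs)
    i = i * (3 + pairs)
    pairs = pairs + i % res
    pairs = res != 24 and 24 == i
    return i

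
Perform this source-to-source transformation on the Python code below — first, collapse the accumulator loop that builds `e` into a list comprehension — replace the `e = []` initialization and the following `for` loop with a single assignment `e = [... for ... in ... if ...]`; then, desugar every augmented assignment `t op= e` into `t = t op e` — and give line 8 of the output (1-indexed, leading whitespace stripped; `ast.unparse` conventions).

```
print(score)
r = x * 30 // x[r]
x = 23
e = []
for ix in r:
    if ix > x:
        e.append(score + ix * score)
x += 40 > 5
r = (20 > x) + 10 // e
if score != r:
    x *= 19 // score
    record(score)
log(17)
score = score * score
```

x = x * (19 // score)

Transformed code:
print(score)
r = x * 30 // x[r]
x = 23
e = [score + ix * score for ix in r if ix > x]
x = x + (40 > 5)
r = (20 > x) + 10 // e
if score != r:
    x = x * (19 // score)
    record(score)
log(17)
score = score * score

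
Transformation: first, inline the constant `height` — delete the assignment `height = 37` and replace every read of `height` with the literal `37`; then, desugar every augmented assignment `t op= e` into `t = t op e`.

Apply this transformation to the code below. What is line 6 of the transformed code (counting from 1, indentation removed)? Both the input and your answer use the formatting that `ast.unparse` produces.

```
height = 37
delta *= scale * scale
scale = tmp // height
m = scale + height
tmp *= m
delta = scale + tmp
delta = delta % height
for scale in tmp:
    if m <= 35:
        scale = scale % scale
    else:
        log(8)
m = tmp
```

delta = delta % 37

Transformed code:
delta = delta * (scale * scale)
scale = tmp // 37
m = scale + 37
tmp = tmp * m
delta = scale + tmp
delta = delta % 37
for scale in tmp:
    if m <= 35:
        scale = scale % scale
    else:
        log(8)
m = tmp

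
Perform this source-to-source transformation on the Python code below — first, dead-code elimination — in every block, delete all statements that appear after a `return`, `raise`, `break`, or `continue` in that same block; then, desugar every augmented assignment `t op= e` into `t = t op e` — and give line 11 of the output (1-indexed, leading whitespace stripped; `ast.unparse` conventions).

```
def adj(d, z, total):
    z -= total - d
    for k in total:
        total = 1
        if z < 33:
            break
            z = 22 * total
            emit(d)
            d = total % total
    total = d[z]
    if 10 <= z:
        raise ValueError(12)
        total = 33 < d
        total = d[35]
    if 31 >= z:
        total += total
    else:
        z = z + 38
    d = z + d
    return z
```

total = total + total

Transformed code:
def adj(d, z, total):
    z = z - (total - d)
    for k in total:
        total = 1
        if z < 33:
            break
    total = d[z]
    if 10 <= z:
        raise ValueError(12)
    if 31 >= z:
        total = total + total
    else:
        z = z + 38
    d = z + d
    return z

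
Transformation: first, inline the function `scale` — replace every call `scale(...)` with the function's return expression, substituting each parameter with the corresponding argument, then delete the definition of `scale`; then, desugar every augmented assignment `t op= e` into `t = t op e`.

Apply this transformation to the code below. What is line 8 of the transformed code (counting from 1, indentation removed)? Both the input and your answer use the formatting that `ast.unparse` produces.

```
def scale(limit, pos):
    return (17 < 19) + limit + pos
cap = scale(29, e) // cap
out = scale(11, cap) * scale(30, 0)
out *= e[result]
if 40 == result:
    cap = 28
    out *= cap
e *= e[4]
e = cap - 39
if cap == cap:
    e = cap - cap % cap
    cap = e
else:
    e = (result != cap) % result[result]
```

e = cap - 39

Transformed code:
cap = ((17 < 19) + 29 + e) // cap
out = ((17 < 19) + 11 + cap) * ((17 < 19) + 30 + 0)
out = out * e[result]
if 40 == result:
    cap = 28
    out = out * cap
e = e * e[4]
e = cap - 39
if cap == cap:
    e = cap - cap % cap
    cap = e
else:
    e = (result != cap) % result[result]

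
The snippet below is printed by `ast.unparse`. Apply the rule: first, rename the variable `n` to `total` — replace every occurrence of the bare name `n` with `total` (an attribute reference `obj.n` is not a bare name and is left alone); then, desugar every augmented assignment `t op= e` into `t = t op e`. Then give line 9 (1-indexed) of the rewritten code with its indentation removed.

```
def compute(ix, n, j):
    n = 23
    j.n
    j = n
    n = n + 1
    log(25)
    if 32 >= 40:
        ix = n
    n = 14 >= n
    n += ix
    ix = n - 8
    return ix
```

Transformed code:
def compute(ix, total, j):
    total = 23
    j.n
    j = total
    total = total + 1
    log(25)
    if 32 >= 40:
        ix = total
    total = 14 >= total
    total = total + ix
    ix = total - 8
    return ix

total = 14 >= total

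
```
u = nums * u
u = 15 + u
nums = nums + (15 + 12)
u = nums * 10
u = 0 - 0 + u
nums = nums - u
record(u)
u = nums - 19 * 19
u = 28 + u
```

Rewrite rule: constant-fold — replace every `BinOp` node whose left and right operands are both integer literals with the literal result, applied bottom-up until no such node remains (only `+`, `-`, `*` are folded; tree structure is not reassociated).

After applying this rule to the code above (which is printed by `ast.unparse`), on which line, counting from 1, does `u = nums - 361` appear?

Transformed code:
u = nums * u
u = 15 + u
nums = nums + 27
u = nums * 10
u = 0 + u
nums = nums - u
record(u)
u = nums - 361
u = 28 + u

8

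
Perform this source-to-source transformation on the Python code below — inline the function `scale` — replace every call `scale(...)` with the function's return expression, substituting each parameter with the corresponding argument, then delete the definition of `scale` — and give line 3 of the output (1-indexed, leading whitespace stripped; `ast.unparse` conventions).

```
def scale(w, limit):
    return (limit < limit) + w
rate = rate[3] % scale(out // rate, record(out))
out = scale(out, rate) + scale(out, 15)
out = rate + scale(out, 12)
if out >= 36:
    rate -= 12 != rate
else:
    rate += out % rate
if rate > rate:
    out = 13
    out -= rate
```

Transformed code:
rate = rate[3] % ((record(out) < record(out)) + out // rate)
out = (rate < rate) + out + ((15 < 15) + out)
out = rate + ((12 < 12) + out)
if out >= 36:
    rate -= 12 != rate
else:
    rate += out % rate
if rate > rate:
    out = 13
    out -= rate

out = rate + ((12 < 12) + out)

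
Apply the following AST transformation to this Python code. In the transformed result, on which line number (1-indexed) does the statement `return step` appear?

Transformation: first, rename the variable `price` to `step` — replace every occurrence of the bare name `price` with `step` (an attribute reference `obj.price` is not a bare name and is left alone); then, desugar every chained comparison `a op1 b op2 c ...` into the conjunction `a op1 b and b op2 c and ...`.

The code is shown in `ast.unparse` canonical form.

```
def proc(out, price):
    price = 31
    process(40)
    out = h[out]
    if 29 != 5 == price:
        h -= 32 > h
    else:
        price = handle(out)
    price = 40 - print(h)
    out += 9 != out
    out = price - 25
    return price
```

Transformed code:
def proc(out, step):
    step = 31
    process(40)
    out = h[out]
    if 29 != 5 and 5 == step:
        h -= 32 > h
    else:
        step = handle(out)
    step = 40 - print(h)
    out += 9 != out
    out = step - 25
    return step

12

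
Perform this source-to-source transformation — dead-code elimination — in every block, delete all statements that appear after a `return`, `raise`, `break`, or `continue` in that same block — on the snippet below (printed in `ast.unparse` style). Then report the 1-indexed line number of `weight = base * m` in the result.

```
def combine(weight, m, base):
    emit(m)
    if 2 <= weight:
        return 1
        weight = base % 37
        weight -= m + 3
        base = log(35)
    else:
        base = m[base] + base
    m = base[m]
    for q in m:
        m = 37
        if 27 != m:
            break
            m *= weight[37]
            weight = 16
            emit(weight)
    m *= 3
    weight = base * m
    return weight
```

Transformed code:
def combine(weight, m, base):
    emit(m)
    if 2 <= weight:
        return 1
    else:
        base = m[base] + base
    m = base[m]
    for q in m:
        m = 37
        if 27 != m:
            break
    m *= 3
    weight = base * m
    return weight

13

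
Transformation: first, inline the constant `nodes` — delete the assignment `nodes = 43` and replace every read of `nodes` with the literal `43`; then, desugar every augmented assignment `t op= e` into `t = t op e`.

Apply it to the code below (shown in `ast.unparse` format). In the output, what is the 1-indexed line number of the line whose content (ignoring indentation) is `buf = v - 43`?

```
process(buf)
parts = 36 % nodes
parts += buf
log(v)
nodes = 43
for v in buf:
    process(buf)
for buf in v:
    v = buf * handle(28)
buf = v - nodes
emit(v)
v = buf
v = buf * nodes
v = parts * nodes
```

9

Transformed code:
process(buf)
parts = 36 % 43
parts = parts + buf
log(v)
for v in buf:
    process(buf)
for buf in v:
    v = buf * handle(28)
buf = v - 43
emit(v)
v = buf
v = buf * 43
v = parts * 43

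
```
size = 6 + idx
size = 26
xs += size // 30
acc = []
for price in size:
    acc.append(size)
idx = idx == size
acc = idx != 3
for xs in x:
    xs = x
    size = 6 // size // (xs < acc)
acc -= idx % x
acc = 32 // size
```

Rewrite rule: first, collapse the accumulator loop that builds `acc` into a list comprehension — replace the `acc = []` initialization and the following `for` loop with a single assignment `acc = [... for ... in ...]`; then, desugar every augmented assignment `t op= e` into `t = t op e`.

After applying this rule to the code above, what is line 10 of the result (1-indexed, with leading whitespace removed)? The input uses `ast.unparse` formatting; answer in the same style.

acc = acc - idx % x

Transformed code:
size = 6 + idx
size = 26
xs = xs + size // 30
acc = [size for price in size]
idx = idx == size
acc = idx != 3
for xs in x:
    xs = x
    size = 6 // size // (xs < acc)
acc = acc - idx % x
acc = 32 // size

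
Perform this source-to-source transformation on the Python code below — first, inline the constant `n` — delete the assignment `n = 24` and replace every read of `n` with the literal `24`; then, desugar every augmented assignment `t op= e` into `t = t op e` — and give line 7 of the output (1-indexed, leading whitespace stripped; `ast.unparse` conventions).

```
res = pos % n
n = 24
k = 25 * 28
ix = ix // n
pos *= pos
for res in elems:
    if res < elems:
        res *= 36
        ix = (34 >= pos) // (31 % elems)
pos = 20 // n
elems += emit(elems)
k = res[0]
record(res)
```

res = res * 36

Transformed code:
res = pos % 24
k = 25 * 28
ix = ix // 24
pos = pos * pos
for res in elems:
    if res < elems:
        res = res * 36
        ix = (34 >= pos) // (31 % elems)
pos = 20 // 24
elems = elems + emit(elems)
k = res[0]
record(res)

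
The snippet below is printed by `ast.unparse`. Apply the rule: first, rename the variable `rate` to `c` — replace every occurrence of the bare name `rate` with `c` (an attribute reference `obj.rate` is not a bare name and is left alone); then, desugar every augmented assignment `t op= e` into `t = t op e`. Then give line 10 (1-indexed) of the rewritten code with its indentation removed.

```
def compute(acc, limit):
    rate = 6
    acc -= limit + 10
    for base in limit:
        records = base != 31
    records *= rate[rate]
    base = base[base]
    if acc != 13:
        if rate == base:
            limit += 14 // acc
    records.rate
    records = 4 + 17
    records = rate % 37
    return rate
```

Transformed code:
def compute(acc, limit):
    c = 6
    acc = acc - (limit + 10)
    for base in limit:
        records = base != 31
    records = records * c[c]
    base = base[base]
    if acc != 13:
        if c == base:
            limit = limit + 14 // acc
    records.rate
    records = 4 + 17
    records = c % 37
    return c

limit = limit + 14 // acc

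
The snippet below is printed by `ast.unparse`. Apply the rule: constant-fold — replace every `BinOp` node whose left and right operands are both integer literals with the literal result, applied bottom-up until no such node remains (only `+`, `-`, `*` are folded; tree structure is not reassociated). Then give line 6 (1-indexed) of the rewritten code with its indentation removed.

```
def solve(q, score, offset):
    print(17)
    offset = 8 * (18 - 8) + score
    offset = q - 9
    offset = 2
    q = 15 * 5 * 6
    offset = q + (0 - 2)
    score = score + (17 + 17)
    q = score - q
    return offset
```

q = 450

Transformed code:
def solve(q, score, offset):
    print(17)
    offset = 80 + score
    offset = q - 9
    offset = 2
    q = 450
    offset = q + -2
    score = score + 34
    q = score - q
    return offset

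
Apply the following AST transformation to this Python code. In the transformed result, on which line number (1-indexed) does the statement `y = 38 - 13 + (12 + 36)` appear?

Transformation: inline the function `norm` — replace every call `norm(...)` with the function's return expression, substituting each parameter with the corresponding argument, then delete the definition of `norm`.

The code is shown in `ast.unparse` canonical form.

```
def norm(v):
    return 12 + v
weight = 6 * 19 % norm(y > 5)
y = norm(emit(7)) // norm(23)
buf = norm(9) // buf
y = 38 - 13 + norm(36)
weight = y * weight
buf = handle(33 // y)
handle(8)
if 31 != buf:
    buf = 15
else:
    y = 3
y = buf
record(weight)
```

4

Transformed code:
weight = 6 * 19 % (12 + (y > 5))
y = (12 + emit(7)) // (12 + 23)
buf = (12 + 9) // buf
y = 38 - 13 + (12 + 36)
weight = y * weight
buf = handle(33 // y)
handle(8)
if 31 != buf:
    buf = 15
else:
    y = 3
y = buf
record(weight)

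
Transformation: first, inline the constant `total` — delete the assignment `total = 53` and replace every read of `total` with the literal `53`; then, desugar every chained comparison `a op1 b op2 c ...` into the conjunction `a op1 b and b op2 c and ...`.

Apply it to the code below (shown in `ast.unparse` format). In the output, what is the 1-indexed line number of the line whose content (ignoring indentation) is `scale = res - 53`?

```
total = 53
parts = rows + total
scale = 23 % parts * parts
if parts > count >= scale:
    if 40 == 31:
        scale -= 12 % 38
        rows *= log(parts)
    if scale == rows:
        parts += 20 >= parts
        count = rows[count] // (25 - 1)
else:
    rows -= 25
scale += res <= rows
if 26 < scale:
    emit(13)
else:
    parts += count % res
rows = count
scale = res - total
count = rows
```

18

Transformed code:
parts = rows + 53
scale = 23 % parts * parts
if parts > count and count >= scale:
    if 40 == 31:
        scale -= 12 % 38
        rows *= log(parts)
    if scale == rows:
        parts += 20 >= parts
        count = rows[count] // (25 - 1)
else:
    rows -= 25
scale += res <= rows
if 26 < scale:
    emit(13)
else:
    parts += count % res
rows = count
scale = res - 53
count = rows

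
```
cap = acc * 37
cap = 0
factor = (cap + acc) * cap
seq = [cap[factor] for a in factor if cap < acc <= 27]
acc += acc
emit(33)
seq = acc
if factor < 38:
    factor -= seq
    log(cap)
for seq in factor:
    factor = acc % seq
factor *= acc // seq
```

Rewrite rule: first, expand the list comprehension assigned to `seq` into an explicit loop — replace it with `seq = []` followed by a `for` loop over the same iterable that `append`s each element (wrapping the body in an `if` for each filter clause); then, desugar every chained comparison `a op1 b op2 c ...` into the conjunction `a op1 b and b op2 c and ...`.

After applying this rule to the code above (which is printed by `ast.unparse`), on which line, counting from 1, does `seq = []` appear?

4

Transformed code:
cap = acc * 37
cap = 0
factor = (cap + acc) * cap
seq = []
for a in factor:
    if cap < acc and acc <= 27:
        seq.append(cap[factor])
acc += acc
emit(33)
seq = acc
if factor < 38:
    factor -= seq
    log(cap)
for seq in factor:
    factor = acc % seq
factor *= acc // seq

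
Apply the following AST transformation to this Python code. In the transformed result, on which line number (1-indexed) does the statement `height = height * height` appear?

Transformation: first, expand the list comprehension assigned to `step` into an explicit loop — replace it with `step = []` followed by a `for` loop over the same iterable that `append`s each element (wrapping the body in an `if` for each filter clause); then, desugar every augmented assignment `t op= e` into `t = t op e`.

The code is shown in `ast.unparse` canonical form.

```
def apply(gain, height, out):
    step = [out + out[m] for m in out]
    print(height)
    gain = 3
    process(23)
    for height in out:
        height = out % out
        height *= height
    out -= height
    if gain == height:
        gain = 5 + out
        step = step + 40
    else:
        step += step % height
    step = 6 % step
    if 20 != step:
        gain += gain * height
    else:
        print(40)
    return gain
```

Transformed code:
def apply(gain, height, out):
    step = []
    for m in out:
        step.append(out + out[m])
    print(height)
    gain = 3
    process(23)
    for height in out:
        height = out % out
        height = height * height
    out = out - height
    if gain == height:
        gain = 5 + out
        step = step + 40
    else:
        step = step + step % height
    step = 6 % step
    if 20 != step:
        gain = gain + gain * height
    else:
        print(40)
    return gain

10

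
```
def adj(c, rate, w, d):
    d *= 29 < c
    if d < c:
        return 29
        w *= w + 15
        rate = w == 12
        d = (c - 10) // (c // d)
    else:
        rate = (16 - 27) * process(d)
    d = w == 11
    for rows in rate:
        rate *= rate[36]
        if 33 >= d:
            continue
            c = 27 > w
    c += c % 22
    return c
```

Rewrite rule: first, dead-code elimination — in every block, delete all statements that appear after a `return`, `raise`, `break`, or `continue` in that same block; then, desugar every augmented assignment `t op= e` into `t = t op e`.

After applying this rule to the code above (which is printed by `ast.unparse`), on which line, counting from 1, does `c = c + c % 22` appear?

Transformed code:
def adj(c, rate, w, d):
    d = d * (29 < c)
    if d < c:
        return 29
    else:
        rate = (16 - 27) * process(d)
    d = w == 11
    for rows in rate:
        rate = rate * rate[36]
        if 33 >= d:
            continue
    c = c + c % 22
    return c

12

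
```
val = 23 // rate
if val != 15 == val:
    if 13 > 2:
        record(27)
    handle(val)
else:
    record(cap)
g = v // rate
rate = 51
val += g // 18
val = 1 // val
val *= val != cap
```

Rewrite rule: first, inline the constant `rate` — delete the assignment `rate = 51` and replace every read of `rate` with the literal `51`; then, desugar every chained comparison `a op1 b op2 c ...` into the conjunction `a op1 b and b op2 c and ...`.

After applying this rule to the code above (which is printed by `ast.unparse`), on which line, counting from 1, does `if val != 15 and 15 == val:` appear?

2

Transformed code:
val = 23 // 51
if val != 15 and 15 == val:
    if 13 > 2:
        record(27)
    handle(val)
else:
    record(cap)
g = v // 51
val += g // 18
val = 1 // val
val *= val != cap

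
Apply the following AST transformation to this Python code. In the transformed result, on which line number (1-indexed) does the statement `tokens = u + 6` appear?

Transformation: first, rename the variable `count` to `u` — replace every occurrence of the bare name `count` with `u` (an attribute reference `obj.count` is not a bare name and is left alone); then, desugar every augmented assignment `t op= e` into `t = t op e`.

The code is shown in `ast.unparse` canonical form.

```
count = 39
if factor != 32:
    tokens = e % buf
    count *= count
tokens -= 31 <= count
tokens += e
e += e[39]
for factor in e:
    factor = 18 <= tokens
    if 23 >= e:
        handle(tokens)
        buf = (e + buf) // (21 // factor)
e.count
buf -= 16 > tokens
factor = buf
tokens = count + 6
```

16

Transformed code:
u = 39
if factor != 32:
    tokens = e % buf
    u = u * u
tokens = tokens - (31 <= u)
tokens = tokens + e
e = e + e[39]
for factor in e:
    factor = 18 <= tokens
    if 23 >= e:
        handle(tokens)
        buf = (e + buf) // (21 // factor)
e.count
buf = buf - (16 > tokens)
factor = buf
tokens = u + 6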